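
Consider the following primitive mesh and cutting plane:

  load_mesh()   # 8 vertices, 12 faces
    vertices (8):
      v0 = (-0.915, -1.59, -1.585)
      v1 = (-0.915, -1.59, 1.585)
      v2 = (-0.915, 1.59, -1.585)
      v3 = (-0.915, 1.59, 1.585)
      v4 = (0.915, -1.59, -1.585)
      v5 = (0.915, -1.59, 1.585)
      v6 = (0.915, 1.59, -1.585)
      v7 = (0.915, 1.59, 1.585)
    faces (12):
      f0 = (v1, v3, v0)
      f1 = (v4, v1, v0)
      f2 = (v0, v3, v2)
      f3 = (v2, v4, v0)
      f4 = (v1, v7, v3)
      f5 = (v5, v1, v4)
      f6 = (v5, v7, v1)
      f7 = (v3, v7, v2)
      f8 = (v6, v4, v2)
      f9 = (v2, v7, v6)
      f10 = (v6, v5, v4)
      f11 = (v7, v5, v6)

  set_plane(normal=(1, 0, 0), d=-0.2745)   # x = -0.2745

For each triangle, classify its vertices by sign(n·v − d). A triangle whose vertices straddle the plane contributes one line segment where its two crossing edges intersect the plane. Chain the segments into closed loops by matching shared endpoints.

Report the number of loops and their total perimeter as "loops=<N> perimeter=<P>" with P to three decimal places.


loops=1 perimeter=12.700

Straddling triangles (8 of 12):
  (v4,v1,v0) [+--] → (-0.2745, -1.59, 0.4755)–(-0.2745, -1.59, -1.585)  len=2.0605
  (v2,v4,v0) [-+-] → (-0.2745, 0.477, -1.585)–(-0.2745, -1.59, -1.585)  len=2.0670
  (v1,v7,v3) [-+-] → (-0.2745, -0.477, 1.585)–(-0.2745, 1.59, 1.585)  len=2.0670
  (v5,v1,v4) [+-+] → (-0.2745, -1.59, 1.585)–(-0.2745, -1.59, 0.4755)  len=1.1095
  (v5,v7,v1) [++-] → (-0.2745, -0.477, 1.585)–(-0.2745, -1.59, 1.585)  len=1.1130
  (v3,v7,v2) [-+-] → (-0.2745, 1.59, 1.585)–(-0.2745, 1.59, -0.4755)  len=2.0605
  (v6,v4,v2) [++-] → (-0.2745, 0.477, -1.585)–(-0.2745, 1.59, -1.585)  len=1.1130
  (v2,v7,v6) [-++] → (-0.2745, 1.59, -0.4755)–(-0.2745, 1.59, -1.585)  len=1.1095

Chained into 1 loop(s):
  loop 1: 8 segments, perimeter = 12.7000
Total perimeter = 12.700


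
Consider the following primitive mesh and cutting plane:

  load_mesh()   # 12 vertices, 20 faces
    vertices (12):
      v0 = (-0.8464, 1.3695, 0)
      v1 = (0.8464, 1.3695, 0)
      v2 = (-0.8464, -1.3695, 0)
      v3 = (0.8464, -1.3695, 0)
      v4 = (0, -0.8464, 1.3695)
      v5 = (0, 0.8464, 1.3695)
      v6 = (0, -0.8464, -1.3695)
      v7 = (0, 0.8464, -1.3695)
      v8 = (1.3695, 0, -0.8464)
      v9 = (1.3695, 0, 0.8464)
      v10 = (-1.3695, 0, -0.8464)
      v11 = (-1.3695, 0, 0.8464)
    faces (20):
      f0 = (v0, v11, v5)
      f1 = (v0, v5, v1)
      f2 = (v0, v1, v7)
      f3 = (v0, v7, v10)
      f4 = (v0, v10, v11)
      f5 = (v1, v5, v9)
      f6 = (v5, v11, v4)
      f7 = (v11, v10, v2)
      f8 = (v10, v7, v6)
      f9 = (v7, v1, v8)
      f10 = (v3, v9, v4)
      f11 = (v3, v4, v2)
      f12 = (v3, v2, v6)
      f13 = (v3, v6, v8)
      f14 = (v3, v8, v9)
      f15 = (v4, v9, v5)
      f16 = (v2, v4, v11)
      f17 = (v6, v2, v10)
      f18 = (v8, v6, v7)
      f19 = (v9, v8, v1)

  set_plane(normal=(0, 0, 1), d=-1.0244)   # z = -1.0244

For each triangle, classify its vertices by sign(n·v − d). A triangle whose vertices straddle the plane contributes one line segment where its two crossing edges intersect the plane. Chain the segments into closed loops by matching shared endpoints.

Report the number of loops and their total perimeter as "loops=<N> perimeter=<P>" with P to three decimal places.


Straddling triangles (8 of 20):
  (v0,v1,v7) [++-] → (0.213284, 0.978216, -1.0244)–(-0.213284, 0.978216, -1.0244)  len=0.4266
  (v0,v7,v10) [+-+] → (-0.213284, 0.978216, -1.0244)–(-0.903488, 0.288012, -1.0244)  len=0.9761
  (v10,v7,v6) [+--] → (-0.903488, 0.288012, -1.0244)–(-0.903488, -0.288012, -1.0244)  len=0.5760
  (v7,v1,v8) [-++] → (0.213284, 0.978216, -1.0244)–(0.903488, 0.288012, -1.0244)  len=0.9761
  (v3,v2,v6) [++-] → (-0.213284, -0.978216, -1.0244)–(0.213284, -0.978216, -1.0244)  len=0.4266
  (v3,v6,v8) [+-+] → (0.213284, -0.978216, -1.0244)–(0.903488, -0.288012, -1.0244)  len=0.9761
  (v6,v2,v10) [-++] → (-0.213284, -0.978216, -1.0244)–(-0.903488, -0.288012, -1.0244)  len=0.9761
  (v8,v6,v7) [+--] → (0.903488, -0.288012, -1.0244)–(0.903488, 0.288012, -1.0244)  len=0.5760

Chained into 1 loop(s):
  loop 1: 8 segments, perimeter = 5.9096
Total perimeter = 5.910

loops=1 perimeter=5.910


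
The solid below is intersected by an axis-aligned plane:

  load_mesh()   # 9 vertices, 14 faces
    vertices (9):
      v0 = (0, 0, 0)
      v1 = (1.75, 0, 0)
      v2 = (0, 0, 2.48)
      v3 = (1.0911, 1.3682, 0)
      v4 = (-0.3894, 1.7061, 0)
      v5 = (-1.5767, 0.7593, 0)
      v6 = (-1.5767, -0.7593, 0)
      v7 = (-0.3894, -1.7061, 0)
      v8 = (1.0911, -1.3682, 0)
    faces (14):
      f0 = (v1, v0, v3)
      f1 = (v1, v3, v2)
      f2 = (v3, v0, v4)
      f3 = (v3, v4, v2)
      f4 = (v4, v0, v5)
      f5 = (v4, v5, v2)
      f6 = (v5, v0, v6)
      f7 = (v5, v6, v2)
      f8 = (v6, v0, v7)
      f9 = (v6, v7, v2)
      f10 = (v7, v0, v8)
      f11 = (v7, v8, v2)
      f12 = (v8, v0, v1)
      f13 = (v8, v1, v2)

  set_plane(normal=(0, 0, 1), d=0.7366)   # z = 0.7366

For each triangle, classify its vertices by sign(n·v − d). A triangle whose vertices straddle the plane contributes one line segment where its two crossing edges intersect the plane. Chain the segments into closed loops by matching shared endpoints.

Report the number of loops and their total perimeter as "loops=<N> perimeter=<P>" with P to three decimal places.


Straddling triangles (7 of 14):
  (v1,v3,v2) [--+] → (0.767026, 0.961823, 0.7366)–(1.23022, 0, 0.7366)  len=1.0675
  (v3,v4,v2) [--+] → (-0.273742, 1.19936, 0.7366)–(0.767026, 0.961823, 0.7366)  len=1.0675
  (v4,v5,v2) [--+] → (-1.10839, 0.533776, 0.7366)–(-0.273742, 1.19936, 0.7366)  len=1.0675
  (v5,v6,v2) [--+] → (-1.10839, -0.533776, 0.7366)–(-1.10839, 0.533776, 0.7366)  len=1.0676
  (v6,v7,v2) [--+] → (-0.273742, -1.19936, 0.7366)–(-1.10839, -0.533776, 0.7366)  len=1.0675
  (v7,v8,v2) [--+] → (0.767026, -0.961823, 0.7366)–(-0.273742, -1.19936, 0.7366)  len=1.0675
  (v8,v1,v2) [--+] → (1.23022, 0, 0.7366)–(0.767026, -0.961823, 0.7366)  len=1.0675

Chained into 1 loop(s):
  loop 1: 7 segments, perimeter = 7.4728
Total perimeter = 7.473

loops=1 perimeter=7.473


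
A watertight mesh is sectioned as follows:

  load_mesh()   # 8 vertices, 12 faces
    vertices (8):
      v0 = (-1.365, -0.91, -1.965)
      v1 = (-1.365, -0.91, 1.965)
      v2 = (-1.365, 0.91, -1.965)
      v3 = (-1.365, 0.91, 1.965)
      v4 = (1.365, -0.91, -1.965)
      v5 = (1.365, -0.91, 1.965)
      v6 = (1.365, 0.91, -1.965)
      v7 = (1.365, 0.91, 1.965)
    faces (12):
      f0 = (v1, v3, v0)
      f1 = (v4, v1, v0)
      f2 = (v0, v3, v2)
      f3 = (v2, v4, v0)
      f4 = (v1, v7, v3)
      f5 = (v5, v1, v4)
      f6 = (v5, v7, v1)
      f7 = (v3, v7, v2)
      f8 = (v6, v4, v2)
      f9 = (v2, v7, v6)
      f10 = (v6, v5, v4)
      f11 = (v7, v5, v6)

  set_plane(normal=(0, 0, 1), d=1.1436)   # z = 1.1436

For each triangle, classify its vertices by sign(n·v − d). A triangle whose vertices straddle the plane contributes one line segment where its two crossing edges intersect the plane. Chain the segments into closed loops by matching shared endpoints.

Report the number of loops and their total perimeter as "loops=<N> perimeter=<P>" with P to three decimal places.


Straddling triangles (8 of 12):
  (v1,v3,v0) [++-] → (-1.365, 0.529606, 1.1436)–(-1.365, -0.91, 1.1436)  len=1.4396
  (v4,v1,v0) [-+-] → (-0.794409, -0.91, 1.1436)–(-1.365, -0.91, 1.1436)  len=0.5706
  (v0,v3,v2) [-+-] → (-1.365, 0.529606, 1.1436)–(-1.365, 0.91, 1.1436)  len=0.3804
  (v5,v1,v4) [++-] → (-0.794409, -0.91, 1.1436)–(1.365, -0.91, 1.1436)  len=2.1594
  (v3,v7,v2) [++-] → (0.794409, 0.91, 1.1436)–(-1.365, 0.91, 1.1436)  len=2.1594
  (v2,v7,v6) [-+-] → (0.794409, 0.91, 1.1436)–(1.365, 0.91, 1.1436)  len=0.5706
  (v6,v5,v4) [-+-] → (1.365, -0.529606, 1.1436)–(1.365, -0.91, 1.1436)  len=0.3804
  (v7,v5,v6) [++-] → (1.365, -0.529606, 1.1436)–(1.365, 0.91, 1.1436)  len=1.4396

Chained into 1 loop(s):
  loop 1: 8 segments, perimeter = 9.1000
Total perimeter = 9.100

loops=1 perimeter=9.100


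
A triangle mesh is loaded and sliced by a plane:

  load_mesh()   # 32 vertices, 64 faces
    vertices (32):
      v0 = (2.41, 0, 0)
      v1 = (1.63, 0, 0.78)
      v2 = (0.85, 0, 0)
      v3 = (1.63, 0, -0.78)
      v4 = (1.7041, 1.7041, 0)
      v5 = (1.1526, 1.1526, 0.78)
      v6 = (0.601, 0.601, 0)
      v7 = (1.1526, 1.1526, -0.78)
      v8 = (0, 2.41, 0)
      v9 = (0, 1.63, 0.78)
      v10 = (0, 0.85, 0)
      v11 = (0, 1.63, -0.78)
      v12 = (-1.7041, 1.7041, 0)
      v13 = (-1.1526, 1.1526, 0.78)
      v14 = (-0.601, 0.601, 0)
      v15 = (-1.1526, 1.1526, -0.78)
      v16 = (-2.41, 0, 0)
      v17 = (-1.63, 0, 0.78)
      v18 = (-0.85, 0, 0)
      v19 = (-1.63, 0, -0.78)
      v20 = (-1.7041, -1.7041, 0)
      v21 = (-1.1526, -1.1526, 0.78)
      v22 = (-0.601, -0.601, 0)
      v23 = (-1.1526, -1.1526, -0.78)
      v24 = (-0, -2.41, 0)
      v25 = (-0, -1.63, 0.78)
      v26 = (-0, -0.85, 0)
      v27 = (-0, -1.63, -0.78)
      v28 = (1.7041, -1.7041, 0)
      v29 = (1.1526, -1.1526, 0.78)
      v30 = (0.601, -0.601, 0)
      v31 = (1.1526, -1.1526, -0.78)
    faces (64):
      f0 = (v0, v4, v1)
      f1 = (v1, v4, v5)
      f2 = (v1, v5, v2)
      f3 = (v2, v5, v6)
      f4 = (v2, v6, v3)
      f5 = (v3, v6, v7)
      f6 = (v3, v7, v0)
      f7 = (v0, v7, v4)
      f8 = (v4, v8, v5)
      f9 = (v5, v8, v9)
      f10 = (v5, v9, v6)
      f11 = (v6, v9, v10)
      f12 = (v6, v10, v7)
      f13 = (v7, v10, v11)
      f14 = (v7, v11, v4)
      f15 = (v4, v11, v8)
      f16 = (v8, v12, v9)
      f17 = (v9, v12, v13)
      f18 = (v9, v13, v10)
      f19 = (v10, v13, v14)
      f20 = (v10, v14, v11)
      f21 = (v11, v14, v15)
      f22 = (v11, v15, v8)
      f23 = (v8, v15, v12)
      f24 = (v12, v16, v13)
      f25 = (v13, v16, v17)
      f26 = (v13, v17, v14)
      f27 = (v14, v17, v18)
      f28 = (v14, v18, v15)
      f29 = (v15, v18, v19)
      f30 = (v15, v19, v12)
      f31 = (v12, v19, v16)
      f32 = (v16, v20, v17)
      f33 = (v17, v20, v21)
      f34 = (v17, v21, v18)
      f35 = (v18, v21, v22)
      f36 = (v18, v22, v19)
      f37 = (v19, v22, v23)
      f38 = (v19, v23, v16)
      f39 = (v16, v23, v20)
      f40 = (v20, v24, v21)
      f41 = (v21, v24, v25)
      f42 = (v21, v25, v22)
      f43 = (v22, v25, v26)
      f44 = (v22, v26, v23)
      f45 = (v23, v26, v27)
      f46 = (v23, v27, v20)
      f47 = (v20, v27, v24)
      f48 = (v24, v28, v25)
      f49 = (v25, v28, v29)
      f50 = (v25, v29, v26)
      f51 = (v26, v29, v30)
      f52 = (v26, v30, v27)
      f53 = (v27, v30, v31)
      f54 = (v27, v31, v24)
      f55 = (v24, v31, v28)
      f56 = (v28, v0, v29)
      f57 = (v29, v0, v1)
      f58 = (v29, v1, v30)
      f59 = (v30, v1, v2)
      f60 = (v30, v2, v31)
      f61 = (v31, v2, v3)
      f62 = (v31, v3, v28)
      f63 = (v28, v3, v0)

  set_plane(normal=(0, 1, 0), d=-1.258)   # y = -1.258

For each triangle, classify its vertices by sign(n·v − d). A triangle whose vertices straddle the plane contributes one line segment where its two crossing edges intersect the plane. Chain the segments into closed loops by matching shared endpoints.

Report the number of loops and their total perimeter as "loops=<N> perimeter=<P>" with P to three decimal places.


loops=1 perimeter=9.016

Straddling triangles (18 of 64):
  (v16,v20,v17) [+-+] → (-1.88889, -1.258, 0)–(-1.6847, -1.258, 0.204189)  len=0.2888
  (v17,v20,v21) [+-+] → (-1.6847, -1.258, 0.204189)–(-1.258, -1.258, 0.63093)  len=0.6035
  (v16,v23,v20) [++-] → (-1.258, -1.258, -0.63093)–(-1.88889, -1.258, 0)  len=0.8922
  (v20,v24,v21) [--+] → (-1.05598, -1.258, 0.714617)–(-1.258, -1.258, 0.63093)  len=0.2187
  (v21,v24,v25) [+--] → (-1.05598, -1.258, 0.714617)–(-0.89813, -1.258, 0.78)  len=0.1709
  (v21,v25,v22) [+-+] → (-0.89813, -1.258, 0.78)–(-0.217271, -1.258, 0.498017)  len=0.7369
  (v22,v25,v26) [+-+] → (-0.217271, -1.258, 0.498017)–(0, -1.258, 0.408)  len=0.2352
  (v23,v26,v27) [++-] → (0, -1.258, -0.408)–(-0.89813, -1.258, -0.78)  len=0.9721
  (v23,v27,v20) [+--] → (-0.89813, -1.258, -0.78)–(-1.258, -1.258, -0.63093)  len=0.3895
  (v25,v28,v29) [--+] → (1.258, -1.258, 0.63093)–(0.89813, -1.258, 0.78)  len=0.3895
  (v25,v29,v26) [-++] → (0.89813, -1.258, 0.78)–(0, -1.258, 0.408)  len=0.9721
  (v26,v30,v27) [++-] → (0.217271, -1.258, -0.498017)–(0, -1.258, -0.408)  len=0.2352
  (v27,v30,v31) [-++] → (0.217271, -1.258, -0.498017)–(0.89813, -1.258, -0.78)  len=0.7369
  (v27,v31,v24) [-+-] → (0.89813, -1.258, -0.78)–(1.05598, -1.258, -0.714617)  len=0.1709
  (v24,v31,v28) [-+-] → (1.05598, -1.258, -0.714617)–(1.258, -1.258, -0.63093)  len=0.2187
  (v28,v0,v29) [-++] → (1.88889, -1.258, 0)–(1.258, -1.258, 0.63093)  len=0.8922
  (v31,v3,v28) [++-] → (1.6847, -1.258, -0.204189)–(1.258, -1.258, -0.63093)  len=0.6035
  (v28,v3,v0) [-++] → (1.6847, -1.258, -0.204189)–(1.88889, -1.258, 0)  len=0.2888

Chained into 1 loop(s):
  loop 1: 18 segments, perimeter = 9.0155
Total perimeter = 9.016


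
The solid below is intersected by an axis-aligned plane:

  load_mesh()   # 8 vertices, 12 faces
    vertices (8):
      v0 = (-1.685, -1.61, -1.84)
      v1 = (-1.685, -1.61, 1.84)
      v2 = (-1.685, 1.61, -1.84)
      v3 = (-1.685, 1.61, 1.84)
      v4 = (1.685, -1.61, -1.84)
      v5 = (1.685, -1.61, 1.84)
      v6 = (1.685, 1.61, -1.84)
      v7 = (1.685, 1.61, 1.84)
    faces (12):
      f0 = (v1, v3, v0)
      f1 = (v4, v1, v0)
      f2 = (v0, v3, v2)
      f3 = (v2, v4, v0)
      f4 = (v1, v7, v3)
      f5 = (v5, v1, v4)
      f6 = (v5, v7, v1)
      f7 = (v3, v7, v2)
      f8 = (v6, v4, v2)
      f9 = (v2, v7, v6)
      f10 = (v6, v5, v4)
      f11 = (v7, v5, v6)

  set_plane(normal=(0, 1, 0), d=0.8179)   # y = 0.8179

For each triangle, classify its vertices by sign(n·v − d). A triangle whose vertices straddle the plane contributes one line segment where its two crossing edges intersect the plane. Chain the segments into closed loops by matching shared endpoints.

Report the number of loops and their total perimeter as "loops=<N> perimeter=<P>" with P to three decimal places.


Straddling triangles (8 of 12):
  (v1,v3,v0) [-+-] → (-1.685, 0.8179, 1.84)–(-1.685, 0.8179, 0.934743)  len=0.9053
  (v0,v3,v2) [-++] → (-1.685, 0.8179, 0.934743)–(-1.685, 0.8179, -1.84)  len=2.7747
  (v2,v4,v0) [+--] → (-0.856001, 0.8179, -1.84)–(-1.685, 0.8179, -1.84)  len=0.8290
  (v1,v7,v3) [-++] → (0.856001, 0.8179, 1.84)–(-1.685, 0.8179, 1.84)  len=2.5410
  (v5,v7,v1) [-+-] → (1.685, 0.8179, 1.84)–(0.856001, 0.8179, 1.84)  len=0.8290
  (v6,v4,v2) [+-+] → (1.685, 0.8179, -1.84)–(-0.856001, 0.8179, -1.84)  len=2.5410
  (v6,v5,v4) [+--] → (1.685, 0.8179, -0.934743)–(1.685, 0.8179, -1.84)  len=0.9053
  (v7,v5,v6) [+-+] → (1.685, 0.8179, 1.84)–(1.685, 0.8179, -0.934743)  len=2.7747

Chained into 1 loop(s):
  loop 1: 8 segments, perimeter = 14.1000
Total perimeter = 14.100

loops=1 perimeter=14.100


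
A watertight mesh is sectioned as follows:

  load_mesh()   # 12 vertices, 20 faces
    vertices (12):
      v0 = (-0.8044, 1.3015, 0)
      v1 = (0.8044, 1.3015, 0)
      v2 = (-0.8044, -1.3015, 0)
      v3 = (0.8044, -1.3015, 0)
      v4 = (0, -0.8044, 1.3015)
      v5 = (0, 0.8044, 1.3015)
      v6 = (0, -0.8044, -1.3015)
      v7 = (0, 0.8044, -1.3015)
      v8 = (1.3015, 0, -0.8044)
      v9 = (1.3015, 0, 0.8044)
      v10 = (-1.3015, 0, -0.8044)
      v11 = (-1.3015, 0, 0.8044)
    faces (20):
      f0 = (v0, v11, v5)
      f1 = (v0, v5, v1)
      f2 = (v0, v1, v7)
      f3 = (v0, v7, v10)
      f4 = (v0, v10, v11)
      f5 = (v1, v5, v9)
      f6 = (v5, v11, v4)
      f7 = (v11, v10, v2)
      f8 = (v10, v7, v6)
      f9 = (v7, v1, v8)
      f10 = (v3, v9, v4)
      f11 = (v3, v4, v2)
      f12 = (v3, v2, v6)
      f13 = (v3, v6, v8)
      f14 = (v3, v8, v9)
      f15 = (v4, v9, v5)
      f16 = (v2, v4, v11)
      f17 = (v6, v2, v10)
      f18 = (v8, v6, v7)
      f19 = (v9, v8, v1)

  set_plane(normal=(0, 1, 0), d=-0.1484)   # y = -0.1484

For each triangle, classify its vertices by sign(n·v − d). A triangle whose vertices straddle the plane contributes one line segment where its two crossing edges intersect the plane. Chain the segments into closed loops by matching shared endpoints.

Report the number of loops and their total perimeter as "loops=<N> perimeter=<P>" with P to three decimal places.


loops=1 perimeter=8.433

Straddling triangles (10 of 20):
  (v5,v11,v4) [++-] → (-1.06139, -0.1484, 0.896108)–(0, -0.1484, 1.3015)  len=1.1362
  (v11,v10,v2) [++-] → (-1.24482, -0.1484, -0.71268)–(-1.24482, -0.1484, 0.71268)  len=1.4254
  (v10,v7,v6) [++-] → (0, -0.1484, -1.3015)–(-1.06139, -0.1484, -0.896108)  len=1.1362
  (v3,v9,v4) [-+-] → (1.24482, -0.1484, 0.71268)–(1.06139, -0.1484, 0.896108)  len=0.2594
  (v3,v6,v8) [--+] → (1.06139, -0.1484, -0.896108)–(1.24482, -0.1484, -0.71268)  len=0.2594
  (v3,v8,v9) [-++] → (1.24482, -0.1484, -0.71268)–(1.24482, -0.1484, 0.71268)  len=1.4254
  (v4,v9,v5) [-++] → (1.06139, -0.1484, 0.896108)–(0, -0.1484, 1.3015)  len=1.1362
  (v2,v4,v11) [--+] → (-1.06139, -0.1484, 0.896108)–(-1.24482, -0.1484, 0.71268)  len=0.2594
  (v6,v2,v10) [--+] → (-1.24482, -0.1484, -0.71268)–(-1.06139, -0.1484, -0.896108)  len=0.2594
  (v8,v6,v7) [+-+] → (1.06139, -0.1484, -0.896108)–(0, -0.1484, -1.3015)  len=1.1362

Chained into 1 loop(s):
  loop 1: 10 segments, perimeter = 8.4330
Total perimeter = 8.433


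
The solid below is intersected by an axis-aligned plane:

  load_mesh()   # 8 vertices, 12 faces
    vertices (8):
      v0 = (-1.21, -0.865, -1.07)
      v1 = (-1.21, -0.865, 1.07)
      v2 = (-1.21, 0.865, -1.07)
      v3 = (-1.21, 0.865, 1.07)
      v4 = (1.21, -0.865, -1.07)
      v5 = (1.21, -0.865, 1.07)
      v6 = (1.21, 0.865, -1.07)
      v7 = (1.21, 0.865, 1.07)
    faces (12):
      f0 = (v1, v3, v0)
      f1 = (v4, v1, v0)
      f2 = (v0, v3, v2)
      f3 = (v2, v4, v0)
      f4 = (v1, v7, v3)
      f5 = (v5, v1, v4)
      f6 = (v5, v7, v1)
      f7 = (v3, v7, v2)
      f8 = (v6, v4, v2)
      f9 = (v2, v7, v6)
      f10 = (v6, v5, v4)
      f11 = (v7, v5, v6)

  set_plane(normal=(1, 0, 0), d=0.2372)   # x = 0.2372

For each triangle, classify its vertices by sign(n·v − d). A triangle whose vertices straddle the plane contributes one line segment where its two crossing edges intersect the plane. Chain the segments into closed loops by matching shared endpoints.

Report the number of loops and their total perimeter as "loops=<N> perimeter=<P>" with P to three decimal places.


Straddling triangles (8 of 12):
  (v4,v1,v0) [+--] → (0.2372, -0.865, -0.209755)–(0.2372, -0.865, -1.07)  len=0.8602
  (v2,v4,v0) [-+-] → (0.2372, -0.169569, -1.07)–(0.2372, -0.865, -1.07)  len=0.6954
  (v1,v7,v3) [-+-] → (0.2372, 0.169569, 1.07)–(0.2372, 0.865, 1.07)  len=0.6954
  (v5,v1,v4) [+-+] → (0.2372, -0.865, 1.07)–(0.2372, -0.865, -0.209755)  len=1.2798
  (v5,v7,v1) [++-] → (0.2372, 0.169569, 1.07)–(0.2372, -0.865, 1.07)  len=1.0346
  (v3,v7,v2) [-+-] → (0.2372, 0.865, 1.07)–(0.2372, 0.865, 0.209755)  len=0.8602
  (v6,v4,v2) [++-] → (0.2372, -0.169569, -1.07)–(0.2372, 0.865, -1.07)  len=1.0346
  (v2,v7,v6) [-++] → (0.2372, 0.865, 0.209755)–(0.2372, 0.865, -1.07)  len=1.2798

Chained into 1 loop(s):
  loop 1: 8 segments, perimeter = 7.7400
Total perimeter = 7.740

loops=1 perimeter=7.740


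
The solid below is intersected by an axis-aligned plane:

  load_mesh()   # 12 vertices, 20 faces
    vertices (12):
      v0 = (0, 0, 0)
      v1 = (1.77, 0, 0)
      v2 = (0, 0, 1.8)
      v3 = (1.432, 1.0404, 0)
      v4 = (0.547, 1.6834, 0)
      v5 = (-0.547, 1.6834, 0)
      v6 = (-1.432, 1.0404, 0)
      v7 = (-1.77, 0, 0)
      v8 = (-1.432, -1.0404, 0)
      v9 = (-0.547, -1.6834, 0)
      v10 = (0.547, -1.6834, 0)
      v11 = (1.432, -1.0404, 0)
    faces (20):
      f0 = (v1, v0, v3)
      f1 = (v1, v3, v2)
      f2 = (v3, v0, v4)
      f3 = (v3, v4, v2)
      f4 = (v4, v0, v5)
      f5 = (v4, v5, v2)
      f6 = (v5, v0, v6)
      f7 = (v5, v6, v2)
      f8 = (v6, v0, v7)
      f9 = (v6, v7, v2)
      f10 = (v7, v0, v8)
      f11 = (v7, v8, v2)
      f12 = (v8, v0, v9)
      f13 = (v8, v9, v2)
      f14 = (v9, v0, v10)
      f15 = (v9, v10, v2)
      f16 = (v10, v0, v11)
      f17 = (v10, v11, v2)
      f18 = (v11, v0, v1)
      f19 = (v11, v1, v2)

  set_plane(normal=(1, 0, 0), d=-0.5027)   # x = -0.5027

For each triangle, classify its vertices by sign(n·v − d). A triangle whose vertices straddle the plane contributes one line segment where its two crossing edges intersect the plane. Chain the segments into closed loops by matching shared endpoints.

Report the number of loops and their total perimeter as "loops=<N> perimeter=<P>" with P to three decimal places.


Straddling triangles (12 of 20):
  (v4,v0,v5) [++-] → (-0.5027, 1.54707, 0)–(-0.5027, 1.6834, 0)  len=0.1363
  (v4,v5,v2) [+-+] → (-0.5027, 1.6834, 0)–(-0.5027, 1.54707, 0.145777)  len=0.1996
  (v5,v0,v6) [-+-] → (-0.5027, 1.54707, 0)–(-0.5027, 0.36523, 0)  len=1.1818
  (v5,v6,v2) [--+] → (-0.5027, 0.36523, 1.16811)–(-0.5027, 1.54707, 0.145777)  len=1.5627
  (v6,v0,v7) [-+-] → (-0.5027, 0.36523, 0)–(-0.5027, 0, 0)  len=0.3652
  (v6,v7,v2) [--+] → (-0.5027, 0, 1.28878)–(-0.5027, 0.36523, 1.16811)  len=0.3846
  (v7,v0,v8) [-+-] → (-0.5027, 0, 0)–(-0.5027, -0.36523, 0)  len=0.3652
  (v7,v8,v2) [--+] → (-0.5027, -0.36523, 1.16811)–(-0.5027, 0, 1.28878)  len=0.3846
  (v8,v0,v9) [-+-] → (-0.5027, -0.36523, 0)–(-0.5027, -1.54707, 0)  len=1.1818
  (v8,v9,v2) [--+] → (-0.5027, -1.54707, 0.145777)–(-0.5027, -0.36523, 1.16811)  len=1.5627
  (v9,v0,v10) [-++] → (-0.5027, -1.54707, 0)–(-0.5027, -1.6834, 0)  len=0.1363
  (v9,v10,v2) [-++] → (-0.5027, -1.6834, 0)–(-0.5027, -1.54707, 0.145777)  len=0.1996

Chained into 1 loop(s):
  loop 1: 12 segments, perimeter = 7.6606
Total perimeter = 7.661

loops=1 perimeter=7.661


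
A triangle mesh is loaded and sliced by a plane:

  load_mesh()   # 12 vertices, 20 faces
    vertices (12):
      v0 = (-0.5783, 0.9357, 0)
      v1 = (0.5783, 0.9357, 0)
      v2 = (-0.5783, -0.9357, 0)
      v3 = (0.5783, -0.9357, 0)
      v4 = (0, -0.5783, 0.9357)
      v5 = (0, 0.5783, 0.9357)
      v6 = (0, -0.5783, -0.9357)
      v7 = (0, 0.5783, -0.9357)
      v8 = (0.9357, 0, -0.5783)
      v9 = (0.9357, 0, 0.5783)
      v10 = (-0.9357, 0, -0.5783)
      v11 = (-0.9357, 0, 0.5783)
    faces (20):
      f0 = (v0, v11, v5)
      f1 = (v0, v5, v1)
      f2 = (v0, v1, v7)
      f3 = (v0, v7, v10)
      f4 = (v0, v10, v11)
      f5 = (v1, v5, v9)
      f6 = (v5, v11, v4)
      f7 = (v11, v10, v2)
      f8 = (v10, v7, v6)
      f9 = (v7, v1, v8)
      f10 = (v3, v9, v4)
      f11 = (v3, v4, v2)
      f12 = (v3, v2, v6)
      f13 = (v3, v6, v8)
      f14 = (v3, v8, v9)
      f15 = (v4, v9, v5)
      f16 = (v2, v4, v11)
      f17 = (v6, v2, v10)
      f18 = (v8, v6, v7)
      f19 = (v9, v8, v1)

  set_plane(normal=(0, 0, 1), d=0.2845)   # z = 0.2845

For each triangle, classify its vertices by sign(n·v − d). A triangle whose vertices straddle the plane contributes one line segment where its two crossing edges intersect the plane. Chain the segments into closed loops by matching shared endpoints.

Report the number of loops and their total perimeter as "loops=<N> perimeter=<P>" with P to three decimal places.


loops=1 perimeter=5.635

Straddling triangles (10 of 20):
  (v0,v11,v5) [-++] → (-0.754126, 0.475374, 0.2845)–(-0.402468, 0.827032, 0.2845)  len=0.4973
  (v0,v5,v1) [-+-] → (-0.402468, 0.827032, 0.2845)–(0.402468, 0.827032, 0.2845)  len=0.8049
  (v0,v10,v11) [--+] → (-0.9357, 0, 0.2845)–(-0.754126, 0.475374, 0.2845)  len=0.5089
  (v1,v5,v9) [-++] → (0.402468, 0.827032, 0.2845)–(0.754126, 0.475374, 0.2845)  len=0.4973
  (v11,v10,v2) [+--] → (-0.9357, 0, 0.2845)–(-0.754126, -0.475374, 0.2845)  len=0.5089
  (v3,v9,v4) [-++] → (0.754126, -0.475374, 0.2845)–(0.402468, -0.827032, 0.2845)  len=0.4973
  (v3,v4,v2) [-+-] → (0.402468, -0.827032, 0.2845)–(-0.402468, -0.827032, 0.2845)  len=0.8049
  (v3,v8,v9) [--+] → (0.9357, 0, 0.2845)–(0.754126, -0.475374, 0.2845)  len=0.5089
  (v2,v4,v11) [-++] → (-0.402468, -0.827032, 0.2845)–(-0.754126, -0.475374, 0.2845)  len=0.4973
  (v9,v8,v1) [+--] → (0.9357, 0, 0.2845)–(0.754126, 0.475374, 0.2845)  len=0.5089

Chained into 1 loop(s):
  loop 1: 10 segments, perimeter = 5.6346
Total perimeter = 5.635


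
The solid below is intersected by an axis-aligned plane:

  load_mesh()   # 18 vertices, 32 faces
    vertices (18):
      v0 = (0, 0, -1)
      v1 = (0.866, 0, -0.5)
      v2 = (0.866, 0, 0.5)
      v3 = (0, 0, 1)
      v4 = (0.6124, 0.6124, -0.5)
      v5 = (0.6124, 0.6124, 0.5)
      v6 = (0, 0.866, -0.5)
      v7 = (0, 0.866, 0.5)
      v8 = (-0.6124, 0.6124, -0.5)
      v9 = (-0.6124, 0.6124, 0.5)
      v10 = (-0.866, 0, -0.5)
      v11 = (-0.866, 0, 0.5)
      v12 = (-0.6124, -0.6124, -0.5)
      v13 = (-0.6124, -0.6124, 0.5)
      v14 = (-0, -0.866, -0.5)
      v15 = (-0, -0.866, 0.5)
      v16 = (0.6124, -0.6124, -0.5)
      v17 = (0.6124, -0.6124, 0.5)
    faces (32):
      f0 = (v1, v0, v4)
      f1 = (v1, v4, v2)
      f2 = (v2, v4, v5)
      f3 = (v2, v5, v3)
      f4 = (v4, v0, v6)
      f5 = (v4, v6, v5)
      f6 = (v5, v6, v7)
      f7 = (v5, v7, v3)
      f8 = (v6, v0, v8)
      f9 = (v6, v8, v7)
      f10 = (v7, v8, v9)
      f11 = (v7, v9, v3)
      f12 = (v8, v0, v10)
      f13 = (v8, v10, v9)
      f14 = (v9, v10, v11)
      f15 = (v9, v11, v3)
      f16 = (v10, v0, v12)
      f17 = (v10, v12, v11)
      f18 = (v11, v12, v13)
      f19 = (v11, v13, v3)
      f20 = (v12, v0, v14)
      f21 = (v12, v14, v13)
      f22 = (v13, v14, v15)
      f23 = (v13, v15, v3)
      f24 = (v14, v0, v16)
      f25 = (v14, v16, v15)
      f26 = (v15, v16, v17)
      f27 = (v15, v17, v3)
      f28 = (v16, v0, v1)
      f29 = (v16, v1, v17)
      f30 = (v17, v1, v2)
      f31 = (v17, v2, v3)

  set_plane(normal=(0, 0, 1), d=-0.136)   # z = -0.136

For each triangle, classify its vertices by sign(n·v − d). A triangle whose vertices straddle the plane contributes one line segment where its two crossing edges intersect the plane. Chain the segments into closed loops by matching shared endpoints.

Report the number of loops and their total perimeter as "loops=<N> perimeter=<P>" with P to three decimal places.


loops=1 perimeter=5.303

Straddling triangles (16 of 32):
  (v1,v4,v2) [--+] → (0.70471, 0.389486, -0.136)–(0.866, 0, -0.136)  len=0.4216
  (v2,v4,v5) [+-+] → (0.70471, 0.389486, -0.136)–(0.6124, 0.6124, -0.136)  len=0.2413
  (v4,v6,v5) [--+] → (0.222914, 0.77369, -0.136)–(0.6124, 0.6124, -0.136)  len=0.4216
  (v5,v6,v7) [+-+] → (0.222914, 0.77369, -0.136)–(0, 0.866, -0.136)  len=0.2413
  (v6,v8,v7) [--+] → (-0.389486, 0.70471, -0.136)–(0, 0.866, -0.136)  len=0.4216
  (v7,v8,v9) [+-+] → (-0.389486, 0.70471, -0.136)–(-0.6124, 0.6124, -0.136)  len=0.2413
  (v8,v10,v9) [--+] → (-0.77369, 0.222914, -0.136)–(-0.6124, 0.6124, -0.136)  len=0.4216
  (v9,v10,v11) [+-+] → (-0.77369, 0.222914, -0.136)–(-0.866, 0, -0.136)  len=0.2413
  (v10,v12,v11) [--+] → (-0.70471, -0.389486, -0.136)–(-0.866, 0, -0.136)  len=0.4216
  (v11,v12,v13) [+-+] → (-0.70471, -0.389486, -0.136)–(-0.6124, -0.6124, -0.136)  len=0.2413
  (v12,v14,v13) [--+] → (-0.222914, -0.77369, -0.136)–(-0.6124, -0.6124, -0.136)  len=0.4216
  (v13,v14,v15) [+-+] → (-0.222914, -0.77369, -0.136)–(0, -0.866, -0.136)  len=0.2413
  (v14,v16,v15) [--+] → (0.389486, -0.70471, -0.136)–(0, -0.866, -0.136)  len=0.4216
  (v15,v16,v17) [+-+] → (0.389486, -0.70471, -0.136)–(0.6124, -0.6124, -0.136)  len=0.2413
  (v16,v1,v17) [--+] → (0.77369, -0.222914, -0.136)–(0.6124, -0.6124, -0.136)  len=0.4216
  (v17,v1,v2) [+-+] → (0.77369, -0.222914, -0.136)–(0.866, 0, -0.136)  len=0.2413

Chained into 1 loop(s):
  loop 1: 16 segments, perimeter = 5.3027
Total perimeter = 5.303


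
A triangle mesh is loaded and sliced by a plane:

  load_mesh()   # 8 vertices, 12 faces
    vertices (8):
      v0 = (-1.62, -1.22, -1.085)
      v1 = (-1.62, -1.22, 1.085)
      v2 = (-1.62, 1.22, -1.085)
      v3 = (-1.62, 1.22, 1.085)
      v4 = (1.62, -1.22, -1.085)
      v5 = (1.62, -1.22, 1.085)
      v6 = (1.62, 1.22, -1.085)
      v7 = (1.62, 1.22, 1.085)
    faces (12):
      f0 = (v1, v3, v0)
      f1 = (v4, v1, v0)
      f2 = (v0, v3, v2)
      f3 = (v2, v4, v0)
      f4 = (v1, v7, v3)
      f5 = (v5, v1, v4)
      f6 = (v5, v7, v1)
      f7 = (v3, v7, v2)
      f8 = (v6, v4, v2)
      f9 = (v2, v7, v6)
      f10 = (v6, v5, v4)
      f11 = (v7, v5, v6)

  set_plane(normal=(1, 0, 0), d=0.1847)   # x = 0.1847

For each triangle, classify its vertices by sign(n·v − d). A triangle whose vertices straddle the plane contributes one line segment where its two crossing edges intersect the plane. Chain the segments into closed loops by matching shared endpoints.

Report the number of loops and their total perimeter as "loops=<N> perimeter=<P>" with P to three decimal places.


Straddling triangles (8 of 12):
  (v4,v1,v0) [+--] → (0.1847, -1.22, -0.123703)–(0.1847, -1.22, -1.085)  len=0.9613
  (v2,v4,v0) [-+-] → (0.1847, -0.139095, -1.085)–(0.1847, -1.22, -1.085)  len=1.0809
  (v1,v7,v3) [-+-] → (0.1847, 0.139095, 1.085)–(0.1847, 1.22, 1.085)  len=1.0809
  (v5,v1,v4) [+-+] → (0.1847, -1.22, 1.085)–(0.1847, -1.22, -0.123703)  len=1.2087
  (v5,v7,v1) [++-] → (0.1847, 0.139095, 1.085)–(0.1847, -1.22, 1.085)  len=1.3591
  (v3,v7,v2) [-+-] → (0.1847, 1.22, 1.085)–(0.1847, 1.22, 0.123703)  len=0.9613
  (v6,v4,v2) [++-] → (0.1847, -0.139095, -1.085)–(0.1847, 1.22, -1.085)  len=1.3591
  (v2,v7,v6) [-++] → (0.1847, 1.22, 0.123703)–(0.1847, 1.22, -1.085)  len=1.2087

Chained into 1 loop(s):
  loop 1: 8 segments, perimeter = 9.2200
Total perimeter = 9.220

loops=1 perimeter=9.220


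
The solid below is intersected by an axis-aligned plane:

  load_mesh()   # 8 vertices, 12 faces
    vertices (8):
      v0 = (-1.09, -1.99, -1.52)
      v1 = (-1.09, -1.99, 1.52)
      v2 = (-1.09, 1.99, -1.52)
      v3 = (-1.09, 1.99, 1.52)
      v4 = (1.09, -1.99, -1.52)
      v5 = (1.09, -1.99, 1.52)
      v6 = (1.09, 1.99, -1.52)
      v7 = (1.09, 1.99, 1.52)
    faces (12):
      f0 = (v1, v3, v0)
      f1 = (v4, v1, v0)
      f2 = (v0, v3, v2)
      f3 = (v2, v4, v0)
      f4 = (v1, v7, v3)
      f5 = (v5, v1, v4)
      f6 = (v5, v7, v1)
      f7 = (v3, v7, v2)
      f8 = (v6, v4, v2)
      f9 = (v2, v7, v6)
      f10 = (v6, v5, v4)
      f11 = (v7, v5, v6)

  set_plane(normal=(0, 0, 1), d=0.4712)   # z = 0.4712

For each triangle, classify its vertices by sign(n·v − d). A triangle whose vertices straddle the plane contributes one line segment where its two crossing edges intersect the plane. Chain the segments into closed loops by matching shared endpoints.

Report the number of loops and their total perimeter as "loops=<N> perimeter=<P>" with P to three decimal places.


Straddling triangles (8 of 12):
  (v1,v3,v0) [++-] → (-1.09, 0.6169, 0.4712)–(-1.09, -1.99, 0.4712)  len=2.6069
  (v4,v1,v0) [-+-] → (-0.3379, -1.99, 0.4712)–(-1.09, -1.99, 0.4712)  len=0.7521
  (v0,v3,v2) [-+-] → (-1.09, 0.6169, 0.4712)–(-1.09, 1.99, 0.4712)  len=1.3731
  (v5,v1,v4) [++-] → (-0.3379, -1.99, 0.4712)–(1.09, -1.99, 0.4712)  len=1.4279
  (v3,v7,v2) [++-] → (0.3379, 1.99, 0.4712)–(-1.09, 1.99, 0.4712)  len=1.4279
  (v2,v7,v6) [-+-] → (0.3379, 1.99, 0.4712)–(1.09, 1.99, 0.4712)  len=0.7521
  (v6,v5,v4) [-+-] → (1.09, -0.6169, 0.4712)–(1.09, -1.99, 0.4712)  len=1.3731
  (v7,v5,v6) [++-] → (1.09, -0.6169, 0.4712)–(1.09, 1.99, 0.4712)  len=2.6069

Chained into 1 loop(s):
  loop 1: 8 segments, perimeter = 12.3200
Total perimeter = 12.320

loops=1 perimeter=12.320


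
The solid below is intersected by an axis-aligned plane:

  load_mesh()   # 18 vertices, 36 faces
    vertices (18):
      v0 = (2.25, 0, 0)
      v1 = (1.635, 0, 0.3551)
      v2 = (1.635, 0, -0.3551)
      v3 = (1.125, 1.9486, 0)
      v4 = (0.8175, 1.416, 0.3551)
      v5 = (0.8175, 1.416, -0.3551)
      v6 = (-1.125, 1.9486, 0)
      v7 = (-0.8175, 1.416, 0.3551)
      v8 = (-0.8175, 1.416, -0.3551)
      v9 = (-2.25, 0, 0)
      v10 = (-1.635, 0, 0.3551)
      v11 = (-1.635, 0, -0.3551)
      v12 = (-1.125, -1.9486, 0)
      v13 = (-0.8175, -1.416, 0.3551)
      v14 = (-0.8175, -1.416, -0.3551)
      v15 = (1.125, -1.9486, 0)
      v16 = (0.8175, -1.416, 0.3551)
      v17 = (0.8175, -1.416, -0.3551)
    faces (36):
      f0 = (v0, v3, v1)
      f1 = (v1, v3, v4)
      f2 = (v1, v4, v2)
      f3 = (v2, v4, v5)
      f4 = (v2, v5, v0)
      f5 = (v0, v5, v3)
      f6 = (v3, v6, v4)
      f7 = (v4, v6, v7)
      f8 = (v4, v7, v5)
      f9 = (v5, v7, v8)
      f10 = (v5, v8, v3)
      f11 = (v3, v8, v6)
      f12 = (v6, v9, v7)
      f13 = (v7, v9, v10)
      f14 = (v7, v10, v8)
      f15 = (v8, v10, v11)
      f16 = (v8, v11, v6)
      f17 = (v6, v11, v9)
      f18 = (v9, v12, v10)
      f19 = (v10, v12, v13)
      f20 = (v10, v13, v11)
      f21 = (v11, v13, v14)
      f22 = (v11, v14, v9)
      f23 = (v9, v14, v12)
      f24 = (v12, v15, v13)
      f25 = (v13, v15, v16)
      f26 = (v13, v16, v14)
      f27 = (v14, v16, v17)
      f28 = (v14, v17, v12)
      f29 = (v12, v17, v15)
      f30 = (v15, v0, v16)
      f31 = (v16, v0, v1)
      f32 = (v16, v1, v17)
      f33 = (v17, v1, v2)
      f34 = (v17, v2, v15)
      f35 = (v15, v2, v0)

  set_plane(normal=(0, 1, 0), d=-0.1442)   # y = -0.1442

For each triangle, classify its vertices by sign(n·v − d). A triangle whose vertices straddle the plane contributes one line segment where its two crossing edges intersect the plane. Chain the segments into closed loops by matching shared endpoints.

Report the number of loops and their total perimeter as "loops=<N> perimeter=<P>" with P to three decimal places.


loops=2 perimeter=4.261

Straddling triangles (12 of 36):
  (v9,v12,v10) [+-+] → (-2.16675, -0.1442, 0)–(-1.59726, -0.1442, 0.328822)  len=0.6576
  (v10,v12,v13) [+--] → (-1.59726, -0.1442, 0.328822)–(-1.55175, -0.1442, 0.3551)  len=0.0526
  (v10,v13,v11) [+-+] → (-1.55175, -0.1442, 0.3551)–(-1.55175, -0.1442, -0.282776)  len=0.6379
  (v11,v13,v14) [+--] → (-1.55175, -0.1442, -0.282776)–(-1.55175, -0.1442, -0.3551)  len=0.0723
  (v11,v14,v9) [+-+] → (-1.55175, -0.1442, -0.3551)–(-2.10412, -0.1442, -0.036162)  len=0.6378
  (v9,v14,v12) [+--] → (-2.10412, -0.1442, -0.036162)–(-2.16675, -0.1442, 0)  len=0.0723
  (v15,v0,v16) [-+-] → (2.16675, -0.1442, 0)–(2.10412, -0.1442, 0.036162)  len=0.0723
  (v16,v0,v1) [-++] → (2.10412, -0.1442, 0.036162)–(1.55175, -0.1442, 0.3551)  len=0.6378
  (v16,v1,v17) [-+-] → (1.55175, -0.1442, 0.3551)–(1.55175, -0.1442, 0.282776)  len=0.0723
  (v17,v1,v2) [-++] → (1.55175, -0.1442, 0.282776)–(1.55175, -0.1442, -0.3551)  len=0.6379
  (v17,v2,v15) [-+-] → (1.55175, -0.1442, -0.3551)–(1.59726, -0.1442, -0.328822)  len=0.0526
  (v15,v2,v0) [-++] → (1.59726, -0.1442, -0.328822)–(2.16675, -0.1442, 0)  len=0.6576

Chained into 2 loop(s):
  loop 1: 6 segments, perimeter = 2.1305
  loop 2: 6 segments, perimeter = 2.1305
Total perimeter = 4.261


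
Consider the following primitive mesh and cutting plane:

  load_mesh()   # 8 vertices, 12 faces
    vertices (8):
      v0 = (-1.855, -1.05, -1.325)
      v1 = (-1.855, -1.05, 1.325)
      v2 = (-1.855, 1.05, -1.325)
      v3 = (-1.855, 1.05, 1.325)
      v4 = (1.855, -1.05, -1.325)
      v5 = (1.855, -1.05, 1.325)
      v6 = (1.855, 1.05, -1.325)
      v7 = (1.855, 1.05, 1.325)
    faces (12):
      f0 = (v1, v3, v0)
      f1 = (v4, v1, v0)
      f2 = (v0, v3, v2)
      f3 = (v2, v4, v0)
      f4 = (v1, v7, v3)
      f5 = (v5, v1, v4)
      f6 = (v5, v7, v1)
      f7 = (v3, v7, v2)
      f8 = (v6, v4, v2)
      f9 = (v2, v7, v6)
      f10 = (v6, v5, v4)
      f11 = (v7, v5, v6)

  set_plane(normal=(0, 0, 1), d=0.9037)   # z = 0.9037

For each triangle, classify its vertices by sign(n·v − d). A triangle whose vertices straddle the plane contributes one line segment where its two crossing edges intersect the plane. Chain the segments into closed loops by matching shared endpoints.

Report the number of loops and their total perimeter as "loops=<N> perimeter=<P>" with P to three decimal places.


Straddling triangles (8 of 12):
  (v1,v3,v0) [++-] → (-1.855, 0.71614, 0.9037)–(-1.855, -1.05, 0.9037)  len=1.7661
  (v4,v1,v0) [-+-] → (-1.26518, -1.05, 0.9037)–(-1.855, -1.05, 0.9037)  len=0.5898
  (v0,v3,v2) [-+-] → (-1.855, 0.71614, 0.9037)–(-1.855, 1.05, 0.9037)  len=0.3339
  (v5,v1,v4) [++-] → (-1.26518, -1.05, 0.9037)–(1.855, -1.05, 0.9037)  len=3.1202
  (v3,v7,v2) [++-] → (1.26518, 1.05, 0.9037)–(-1.855, 1.05, 0.9037)  len=3.1202
  (v2,v7,v6) [-+-] → (1.26518, 1.05, 0.9037)–(1.855, 1.05, 0.9037)  len=0.5898
  (v6,v5,v4) [-+-] → (1.855, -0.71614, 0.9037)–(1.855, -1.05, 0.9037)  len=0.3339
  (v7,v5,v6) [++-] → (1.855, -0.71614, 0.9037)–(1.855, 1.05, 0.9037)  len=1.7661

Chained into 1 loop(s):
  loop 1: 8 segments, perimeter = 11.6200
Total perimeter = 11.620

loops=1 perimeter=11.620


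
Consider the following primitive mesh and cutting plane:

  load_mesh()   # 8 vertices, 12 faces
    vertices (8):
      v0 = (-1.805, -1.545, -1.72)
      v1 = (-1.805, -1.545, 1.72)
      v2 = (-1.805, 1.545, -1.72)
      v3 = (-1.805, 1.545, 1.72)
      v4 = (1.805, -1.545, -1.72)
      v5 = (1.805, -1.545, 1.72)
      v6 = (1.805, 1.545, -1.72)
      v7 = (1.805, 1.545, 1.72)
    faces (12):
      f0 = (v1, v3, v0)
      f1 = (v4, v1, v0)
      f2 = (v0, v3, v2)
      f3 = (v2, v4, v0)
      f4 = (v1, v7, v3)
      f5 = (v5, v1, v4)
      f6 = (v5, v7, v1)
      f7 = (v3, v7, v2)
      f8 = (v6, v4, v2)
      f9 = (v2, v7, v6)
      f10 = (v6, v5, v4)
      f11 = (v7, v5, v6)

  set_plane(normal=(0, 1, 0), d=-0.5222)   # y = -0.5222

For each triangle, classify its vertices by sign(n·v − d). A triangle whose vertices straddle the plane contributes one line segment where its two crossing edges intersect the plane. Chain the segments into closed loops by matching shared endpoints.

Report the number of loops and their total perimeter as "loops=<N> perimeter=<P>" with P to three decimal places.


loops=1 perimeter=14.100

Straddling triangles (8 of 12):
  (v1,v3,v0) [-+-] → (-1.805, -0.5222, 1.72)–(-1.805, -0.5222, -0.581349)  len=2.3013
  (v0,v3,v2) [-++] → (-1.805, -0.5222, -0.581349)–(-1.805, -0.5222, -1.72)  len=1.1387
  (v2,v4,v0) [+--] → (0.610078, -0.5222, -1.72)–(-1.805, -0.5222, -1.72)  len=2.4151
  (v1,v7,v3) [-++] → (-0.610078, -0.5222, 1.72)–(-1.805, -0.5222, 1.72)  len=1.1949
  (v5,v7,v1) [-+-] → (1.805, -0.5222, 1.72)–(-0.610078, -0.5222, 1.72)  len=2.4151
  (v6,v4,v2) [+-+] → (1.805, -0.5222, -1.72)–(0.610078, -0.5222, -1.72)  len=1.1949
  (v6,v5,v4) [+--] → (1.805, -0.5222, 0.581349)–(1.805, -0.5222, -1.72)  len=2.3013
  (v7,v5,v6) [+-+] → (1.805, -0.5222, 1.72)–(1.805, -0.5222, 0.581349)  len=1.1387

Chained into 1 loop(s):
  loop 1: 8 segments, perimeter = 14.1000
Total perimeter = 14.100


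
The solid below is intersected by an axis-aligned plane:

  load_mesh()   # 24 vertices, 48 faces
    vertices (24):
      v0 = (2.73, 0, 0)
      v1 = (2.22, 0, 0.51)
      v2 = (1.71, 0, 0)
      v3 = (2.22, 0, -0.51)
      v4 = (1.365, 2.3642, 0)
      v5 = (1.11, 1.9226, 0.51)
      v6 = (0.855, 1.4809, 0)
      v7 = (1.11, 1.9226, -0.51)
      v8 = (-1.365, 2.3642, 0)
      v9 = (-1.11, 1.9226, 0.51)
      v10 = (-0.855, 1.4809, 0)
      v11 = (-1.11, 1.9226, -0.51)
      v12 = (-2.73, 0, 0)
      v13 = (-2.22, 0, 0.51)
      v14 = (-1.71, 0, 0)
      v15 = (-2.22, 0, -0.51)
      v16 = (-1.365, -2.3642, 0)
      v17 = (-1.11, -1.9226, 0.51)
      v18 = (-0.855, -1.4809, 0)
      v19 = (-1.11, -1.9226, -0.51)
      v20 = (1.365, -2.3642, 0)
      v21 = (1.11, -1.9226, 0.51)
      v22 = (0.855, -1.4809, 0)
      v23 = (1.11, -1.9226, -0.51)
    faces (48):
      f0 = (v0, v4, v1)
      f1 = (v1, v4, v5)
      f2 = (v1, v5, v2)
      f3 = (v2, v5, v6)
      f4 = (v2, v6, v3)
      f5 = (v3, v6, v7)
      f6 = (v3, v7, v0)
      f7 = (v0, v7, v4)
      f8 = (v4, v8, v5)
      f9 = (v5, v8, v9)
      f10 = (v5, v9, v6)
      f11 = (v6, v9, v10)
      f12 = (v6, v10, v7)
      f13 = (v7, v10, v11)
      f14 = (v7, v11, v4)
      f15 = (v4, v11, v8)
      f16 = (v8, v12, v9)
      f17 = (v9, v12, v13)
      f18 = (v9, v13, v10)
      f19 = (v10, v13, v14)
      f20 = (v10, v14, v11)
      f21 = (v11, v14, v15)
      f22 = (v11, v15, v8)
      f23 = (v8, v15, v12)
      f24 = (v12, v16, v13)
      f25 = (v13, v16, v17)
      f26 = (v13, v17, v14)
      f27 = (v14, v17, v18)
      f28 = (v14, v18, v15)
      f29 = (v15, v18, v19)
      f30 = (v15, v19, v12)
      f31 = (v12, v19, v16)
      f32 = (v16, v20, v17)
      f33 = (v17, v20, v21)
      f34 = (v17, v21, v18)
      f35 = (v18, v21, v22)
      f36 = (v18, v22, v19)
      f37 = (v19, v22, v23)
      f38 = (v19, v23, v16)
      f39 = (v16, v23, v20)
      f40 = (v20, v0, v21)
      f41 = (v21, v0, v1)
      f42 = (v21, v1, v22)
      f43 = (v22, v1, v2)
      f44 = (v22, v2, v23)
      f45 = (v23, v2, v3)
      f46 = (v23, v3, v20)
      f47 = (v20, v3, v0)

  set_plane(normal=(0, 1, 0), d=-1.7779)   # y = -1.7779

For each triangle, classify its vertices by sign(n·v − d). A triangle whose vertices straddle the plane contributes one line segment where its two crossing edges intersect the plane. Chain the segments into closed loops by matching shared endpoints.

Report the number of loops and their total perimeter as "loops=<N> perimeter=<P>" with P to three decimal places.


Straddling triangles (18 of 48):
  (v12,v16,v13) [+-+] → (-1.70351, -1.7779, 0)–(-1.57703, -1.7779, 0.126475)  len=0.1789
  (v13,v16,v17) [+--] → (-1.57703, -1.7779, 0.126475)–(-1.19354, -1.7779, 0.51)  len=0.5424
  (v13,v17,v14) [+-+] → (-1.19354, -1.7779, 0.51)–(-1.15516, -1.7779, 0.471616)  len=0.0543
  (v14,v17,v18) [+-+] → (-1.15516, -1.7779, 0.471616)–(-1.02646, -1.7779, 0.342925)  len=0.1820
  (v15,v18,v19) [++-] → (-1.02646, -1.7779, -0.342925)–(-1.19354, -1.7779, -0.51)  len=0.2363
  (v15,v19,v12) [+-+] → (-1.19354, -1.7779, -0.51)–(-1.23193, -1.7779, -0.471616)  len=0.0543
  (v12,v19,v16) [+--] → (-1.23193, -1.7779, -0.471616)–(-1.70351, -1.7779, 0)  len=0.6669
  (v17,v21,v18) [--+] → (0.46627, -1.7779, 0.342925)–(-1.02646, -1.7779, 0.342925)  len=1.4927
  (v18,v21,v22) [+-+] → (0.46627, -1.7779, 0.342925)–(1.02646, -1.7779, 0.342925)  len=0.5602
  (v18,v22,v19) [++-] → (-0.46627, -1.7779, -0.342925)–(-1.02646, -1.7779, -0.342925)  len=0.5602
  (v19,v22,v23) [-+-] → (-0.46627, -1.7779, -0.342925)–(1.02646, -1.7779, -0.342925)  len=1.4927
  (v20,v0,v21) [-+-] → (1.70351, -1.7779, 0)–(1.23193, -1.7779, 0.471616)  len=0.6669
  (v21,v0,v1) [-++] → (1.23193, -1.7779, 0.471616)–(1.19354, -1.7779, 0.51)  len=0.0543
  (v21,v1,v22) [-++] → (1.19354, -1.7779, 0.51)–(1.02646, -1.7779, 0.342925)  len=0.2363
  (v22,v2,v23) [++-] → (1.15516, -1.7779, -0.471616)–(1.02646, -1.7779, -0.342925)  len=0.1820
  (v23,v2,v3) [-++] → (1.15516, -1.7779, -0.471616)–(1.19354, -1.7779, -0.51)  len=0.0543
  (v23,v3,v20) [-+-] → (1.19354, -1.7779, -0.51)–(1.57703, -1.7779, -0.126475)  len=0.5424
  (v20,v3,v0) [-++] → (1.57703, -1.7779, -0.126475)–(1.70351, -1.7779, 0)  len=0.1789

Chained into 1 loop(s):
  loop 1: 18 segments, perimeter = 7.9359
Total perimeter = 7.936

loops=1 perimeter=7.936
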